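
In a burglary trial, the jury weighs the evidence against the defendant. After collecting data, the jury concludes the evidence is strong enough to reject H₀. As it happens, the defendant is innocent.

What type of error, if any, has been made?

Type I error

The conventional null hypothesis here is that the defendant is innocent.
H₀ was rejected, but H₀ is actually true.
Rejecting a true null hypothesis is a Type I error (false positive).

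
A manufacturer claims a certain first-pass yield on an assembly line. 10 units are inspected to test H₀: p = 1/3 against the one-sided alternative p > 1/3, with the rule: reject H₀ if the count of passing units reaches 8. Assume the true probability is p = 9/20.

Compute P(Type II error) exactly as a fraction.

Under the alternative p = 9/20, S ~ Binomial(10, 9/20); β is the probability the test does not reject, P(S < 8).
Summing C(10,j)·(9/20)^j·(11/20)^{10-j} for j = 0..7 gives 2489876891491/2560000000000.

2489876891491/2560000000000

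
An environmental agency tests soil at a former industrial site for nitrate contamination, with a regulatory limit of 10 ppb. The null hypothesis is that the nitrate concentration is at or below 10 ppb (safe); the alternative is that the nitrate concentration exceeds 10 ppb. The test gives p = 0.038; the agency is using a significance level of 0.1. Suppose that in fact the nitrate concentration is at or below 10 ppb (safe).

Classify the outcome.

Type I error

Since p = 0.038 < α = 0.1, H₀ is rejected.
H₀ is true (actually the nitrate concentration is at or below 10 ppb (safe)).
Rejecting a true H₀ is a Type I error.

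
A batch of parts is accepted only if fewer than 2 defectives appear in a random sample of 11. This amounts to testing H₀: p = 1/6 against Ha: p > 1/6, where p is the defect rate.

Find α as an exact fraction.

Under H₀, K ~ Binomial(11, 1/6); the Type I error rate is P(K ≥ 2).
Via the complement, α = 1 − Σ_{j=0}^{1} C(11,j)(1/6)^j(5/6)^{11-j} = 12909191/22674816.

12909191/22674816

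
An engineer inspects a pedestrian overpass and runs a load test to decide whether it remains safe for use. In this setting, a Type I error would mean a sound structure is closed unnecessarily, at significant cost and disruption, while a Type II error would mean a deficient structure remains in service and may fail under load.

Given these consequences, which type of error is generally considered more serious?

Type II error

The Type II consequence (a deficient structure remains in service and may fail under load) is more severe than the Type I consequence (a sound structure is closed unnecessarily, at significant cost and disruption).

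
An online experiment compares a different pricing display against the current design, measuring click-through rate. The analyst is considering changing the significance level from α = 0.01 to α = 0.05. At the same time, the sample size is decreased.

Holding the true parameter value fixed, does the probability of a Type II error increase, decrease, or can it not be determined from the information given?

The first change alone would make β decrease; the second alone would make β increase. Which effect dominates depends on the magnitudes, which are not given.

Cannot be determined from the information given.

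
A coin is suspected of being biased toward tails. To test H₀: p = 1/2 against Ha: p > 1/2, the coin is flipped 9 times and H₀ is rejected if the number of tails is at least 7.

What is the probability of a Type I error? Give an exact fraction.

The Type I error probability is α = P(Y ≥ 7) computed under H₀, where Y ~ Binomial(9, 1/2).
P(Y ≥ 7) = [C(9,7) + C(9,8) + C(9,9)] / 2^9 = (36 + 9 + 1) / 512 = 46/512 = 23/256.

23/256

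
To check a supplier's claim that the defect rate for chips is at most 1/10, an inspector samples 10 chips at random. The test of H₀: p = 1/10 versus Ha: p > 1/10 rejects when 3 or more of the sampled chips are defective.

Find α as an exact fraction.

Under H₀, S ~ Binomial(10, 1/10); the Type I error rate is P(S ≥ 3).
Computing the lower-tail complement: 1 − 1162261467/1250000000 = 87738533/1250000000.

87738533/1250000000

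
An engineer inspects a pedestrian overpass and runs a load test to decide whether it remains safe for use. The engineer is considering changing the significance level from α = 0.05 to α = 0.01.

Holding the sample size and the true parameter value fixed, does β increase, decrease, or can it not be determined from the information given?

A smaller α moves the rejection region further into the tail. With the alternative true, more outcomes now fall outside the rejection region, so failing to reject becomes more likely.

It increases.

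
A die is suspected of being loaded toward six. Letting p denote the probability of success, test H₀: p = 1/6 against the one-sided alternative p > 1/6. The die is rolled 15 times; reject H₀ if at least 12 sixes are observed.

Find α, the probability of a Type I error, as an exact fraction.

7447/58773123072

The Type I error probability is α = P(X ≥ 12) computed under H₀, where X ~ Binomial(15, 1/6).
Adding the binomial terms for j = 12 through 15 with p = 1/6 yields 7447/58773123072.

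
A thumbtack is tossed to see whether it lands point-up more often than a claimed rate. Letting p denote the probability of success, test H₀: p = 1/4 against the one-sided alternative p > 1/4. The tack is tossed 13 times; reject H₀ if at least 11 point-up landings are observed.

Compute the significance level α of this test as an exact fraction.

371/33554432

Under H₀, K ~ Binomial(13, 1/4), and α = P(K ≥ 11).
P(K ≥ 11) = Σ_{j=11}^{13} C(13,j)·(1/4)^j·(3/4)^{13-j} = 371/33554432.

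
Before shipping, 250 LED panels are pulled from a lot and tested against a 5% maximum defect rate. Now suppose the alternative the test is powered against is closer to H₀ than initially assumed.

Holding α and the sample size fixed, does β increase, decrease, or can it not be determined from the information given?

A smaller true effect puts the Ha sampling distribution closer to H₀, so more of it falls in the non-rejection region.

It increases.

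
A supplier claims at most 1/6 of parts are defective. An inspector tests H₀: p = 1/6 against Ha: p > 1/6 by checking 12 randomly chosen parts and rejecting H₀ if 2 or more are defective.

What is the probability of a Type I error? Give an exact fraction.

α = P(reject H₀ | H₀ true) = P(S ≥ 2 | p = 1/6), S ~ Binomial(12, 1/6).
α = 1 − P(S ≤ 1) = 1 − 830078125/2176782336 = 1346704211/2176782336.

1346704211/2176782336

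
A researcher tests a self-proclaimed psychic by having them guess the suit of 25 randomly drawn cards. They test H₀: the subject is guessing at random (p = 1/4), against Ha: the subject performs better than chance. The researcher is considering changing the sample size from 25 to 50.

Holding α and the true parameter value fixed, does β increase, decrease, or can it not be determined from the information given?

More data shrinks sampling variability; the test statistic under Ha concentrates further from the null value, making rejection more likely.

It decreases.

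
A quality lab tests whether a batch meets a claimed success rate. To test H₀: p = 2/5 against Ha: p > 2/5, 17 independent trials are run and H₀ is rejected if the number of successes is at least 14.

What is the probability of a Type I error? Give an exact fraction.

The Type I error probability is α = P(K ≥ 14) computed under H₀, where K ~ Binomial(17, 2/5).
Adding the binomial terms for j = 14 through 17 with p = 2/5 yields 68878336/152587890625.

68878336/152587890625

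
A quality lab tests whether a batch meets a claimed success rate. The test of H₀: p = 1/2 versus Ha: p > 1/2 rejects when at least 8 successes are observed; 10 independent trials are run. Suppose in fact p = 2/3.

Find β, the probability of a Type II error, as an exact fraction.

A Type II error is failing to reject when Ha holds: with p = 2/3, β = P(S ≤ 7).
Adding the binomial probabilities P(S=0)+…+P(S=7) at p = 2/3 gives 13795/19683.

13795/19683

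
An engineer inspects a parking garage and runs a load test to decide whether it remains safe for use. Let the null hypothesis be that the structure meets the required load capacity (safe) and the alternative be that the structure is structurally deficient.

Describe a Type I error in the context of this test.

A Type I error is rejecting H₀ when H₀ is true.
Here that means closing the structure for repairs when actually the structure meets the required load capacity (safe).

A Type I error would mean concluding that the structure is structurally deficient when in fact the structure meets the required load capacity (safe).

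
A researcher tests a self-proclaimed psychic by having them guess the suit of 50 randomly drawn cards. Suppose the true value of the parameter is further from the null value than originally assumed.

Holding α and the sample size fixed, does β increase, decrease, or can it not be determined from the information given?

It decreases.

A bigger departure from H₀ is easier for the test to detect, so it fails to reject less often.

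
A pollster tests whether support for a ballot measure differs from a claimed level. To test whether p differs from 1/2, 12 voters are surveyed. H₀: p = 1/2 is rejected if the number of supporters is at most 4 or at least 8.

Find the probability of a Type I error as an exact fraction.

The significance level is the null-hypothesis probability of the rejection region {≤4} ∪ {≥8}.
Each tail has probability (1 + 12 + 66 + 220 + 495)/4096; doubling gives α = 1588/4096 = 397/1024.

397/1024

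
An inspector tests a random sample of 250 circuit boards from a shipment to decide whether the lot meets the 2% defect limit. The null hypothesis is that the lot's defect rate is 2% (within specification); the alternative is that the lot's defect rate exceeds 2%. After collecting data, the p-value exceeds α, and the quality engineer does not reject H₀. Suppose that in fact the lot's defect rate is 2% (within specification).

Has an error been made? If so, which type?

Neither — the decision is correct.

The test retained a true H₀ — the decision matches the true state.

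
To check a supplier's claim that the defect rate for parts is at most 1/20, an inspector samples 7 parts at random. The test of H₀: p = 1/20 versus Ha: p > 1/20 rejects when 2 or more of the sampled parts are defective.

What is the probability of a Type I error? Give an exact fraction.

28403547/640000000

α = P(reject H₀ | H₀ true) = P(S ≥ 2 | p = 1/20), S ~ Binomial(7, 1/20).
Computing the lower-tail complement: 1 − 611596453/640000000 = 28403547/640000000.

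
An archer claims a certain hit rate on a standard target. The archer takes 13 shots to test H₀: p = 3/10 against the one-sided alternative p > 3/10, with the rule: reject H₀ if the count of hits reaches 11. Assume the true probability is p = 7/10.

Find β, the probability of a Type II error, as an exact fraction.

7788298257/9765625000

β = P(fail to reject H₀ | Ha true) = P(K ≤ 10 | p = 7/10), K ~ Binomial(13, 7/10).
Summing C(13,j)·(7/10)^j·(3/10)^{13-j} for j = 0..10 gives 7788298257/9765625000.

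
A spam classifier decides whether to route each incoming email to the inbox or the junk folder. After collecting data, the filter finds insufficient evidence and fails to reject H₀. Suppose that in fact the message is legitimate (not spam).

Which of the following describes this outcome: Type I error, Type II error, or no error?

No error — this is a correct decision.

The conventional null hypothesis here is that the message is legitimate (not spam).
The test retained a true H₀ — the decision matches the true state.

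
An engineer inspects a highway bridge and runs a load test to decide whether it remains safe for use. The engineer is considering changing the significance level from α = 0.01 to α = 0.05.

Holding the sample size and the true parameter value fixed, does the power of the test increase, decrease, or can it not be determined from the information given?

With a larger α the critical value moves toward the center, so more of the Ha sampling distribution lies in the rejection region.
Since power = 1 − β and β decreases, power increases.

It increases.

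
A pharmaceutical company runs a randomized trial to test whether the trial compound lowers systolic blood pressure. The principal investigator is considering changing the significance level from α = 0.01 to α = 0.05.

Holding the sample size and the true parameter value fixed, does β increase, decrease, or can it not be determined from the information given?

A larger α widens the rejection region, so when the alternative is true more outcomes lead to rejection — failing to reject becomes less likely.

It decreases.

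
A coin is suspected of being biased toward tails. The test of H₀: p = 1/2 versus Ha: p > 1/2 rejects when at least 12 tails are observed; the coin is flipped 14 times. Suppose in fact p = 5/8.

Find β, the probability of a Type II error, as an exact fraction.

2070361146177/2199023255552

β = P(fail to reject H₀ | Ha true) = P(X ≤ 11 | p = 5/8), X ~ Binomial(14, 5/8).
Adding the binomial probabilities P(X=0)+…+P(X=11) at p = 5/8 gives 2070361146177/2199023255552.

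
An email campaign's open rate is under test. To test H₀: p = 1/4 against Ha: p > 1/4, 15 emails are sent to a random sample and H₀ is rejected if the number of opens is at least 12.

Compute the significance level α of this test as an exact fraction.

The Type I error probability is α = P(S ≥ 12) computed under H₀, where S ~ Binomial(15, 1/4).
P(S ≥ 12) = Σ_{j=12}^{15} C(15,j)·(1/4)^j·(3/4)^{15-j} = 3319/268435456.

3319/268435456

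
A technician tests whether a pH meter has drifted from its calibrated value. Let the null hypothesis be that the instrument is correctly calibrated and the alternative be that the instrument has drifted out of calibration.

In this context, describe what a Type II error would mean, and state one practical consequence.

A Type II error is failing to reject H₀ when H₀ is false.
Here that means leaving the instrument in service when actually the instrument has drifted out of calibration.

A Type II error would mean concluding that the instrument is correctly calibrated (or at least failing to establish that the instrument has drifted out of calibration) when in fact the instrument has drifted out of calibration. Consequence: an out-of-calibration instrument continues producing bad measurements.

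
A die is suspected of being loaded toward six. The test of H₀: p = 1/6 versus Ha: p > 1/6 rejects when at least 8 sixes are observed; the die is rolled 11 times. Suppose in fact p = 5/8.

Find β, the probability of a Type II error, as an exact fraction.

Under the alternative p = 5/8, K ~ Binomial(11, 5/8); β is the probability the test does not reject, P(K < 8).
Summing C(11,j)·(5/8)^j·(3/8)^{11-j} for j = 0..7 gives 688976199/1073741824.

688976199/1073741824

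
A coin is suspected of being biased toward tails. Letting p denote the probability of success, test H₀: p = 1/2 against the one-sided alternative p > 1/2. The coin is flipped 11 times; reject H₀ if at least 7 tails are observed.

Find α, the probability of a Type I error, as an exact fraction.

281/1024

The Type I error probability is α = P(X ≥ 7) computed under H₀, where X ~ Binomial(11, 1/2).
Summing the upper tail: (330 + 165 + 55 + 11 + 1) / 2^11 = 562/2048 = 281/1024.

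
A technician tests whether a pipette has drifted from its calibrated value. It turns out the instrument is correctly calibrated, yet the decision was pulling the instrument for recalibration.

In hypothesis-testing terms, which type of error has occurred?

Type I error

The null hypothesis here is that the instrument is correctly calibrated.
'Pulling the instrument for recalibration' corresponds to rejecting H₀.
H₀ was rejected but H₀ is true — a Type I error (false positive).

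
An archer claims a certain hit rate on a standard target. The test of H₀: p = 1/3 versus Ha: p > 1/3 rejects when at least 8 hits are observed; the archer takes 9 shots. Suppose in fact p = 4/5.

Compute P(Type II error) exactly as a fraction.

1101157/1953125

Under the alternative p = 4/5, S ~ Binomial(9, 4/5); β is the probability the test does not reject, P(S < 8).
Summing C(9,j)·(4/5)^j·(1/5)^{9-j} for j = 0..7 gives 1101157/1953125.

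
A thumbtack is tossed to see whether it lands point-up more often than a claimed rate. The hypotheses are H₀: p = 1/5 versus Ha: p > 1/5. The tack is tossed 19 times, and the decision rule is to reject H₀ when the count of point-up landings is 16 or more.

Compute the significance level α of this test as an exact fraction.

The Type I error probability is α = P(K ≥ 16) computed under H₀, where K ~ Binomial(19, 1/5).
Summing C(19,j)(1/5)^j(4/5)^{19−j} for j = 16,…,19 gives 64829/19073486328125.

64829/19073486328125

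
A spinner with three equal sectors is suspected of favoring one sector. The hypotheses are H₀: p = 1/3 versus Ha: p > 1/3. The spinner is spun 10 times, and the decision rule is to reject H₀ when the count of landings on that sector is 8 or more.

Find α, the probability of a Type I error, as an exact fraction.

The Type I error probability is α = P(Y ≥ 8) computed under H₀, where Y ~ Binomial(10, 1/3).
Summing C(10,j)(1/3)^j(2/3)^{10−j} for j = 8,…,10 gives 67/19683.

67/19683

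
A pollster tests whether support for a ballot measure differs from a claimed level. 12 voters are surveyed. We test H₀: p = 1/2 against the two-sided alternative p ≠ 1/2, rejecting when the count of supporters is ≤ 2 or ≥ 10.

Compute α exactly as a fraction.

Under H₀, S ~ Binomial(12, 1/2); α is the probability of landing in either tail, P(S ≤ 2) + P(S ≥ 10).
By symmetry, α = 2·P(S ≤ 2) = 2·(1 + 12 + 66)/4096 = 158/4096 = 79/2048.

79/2048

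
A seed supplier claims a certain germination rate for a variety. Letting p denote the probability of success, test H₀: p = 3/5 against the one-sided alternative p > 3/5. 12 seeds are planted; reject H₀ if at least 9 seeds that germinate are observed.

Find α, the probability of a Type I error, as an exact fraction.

Under H₀, X ~ Binomial(12, 3/5), and α = P(X ≥ 9).
Adding the binomial terms for j = 9 through 12 with p = 3/5 yields 11002797/48828125.

11002797/48828125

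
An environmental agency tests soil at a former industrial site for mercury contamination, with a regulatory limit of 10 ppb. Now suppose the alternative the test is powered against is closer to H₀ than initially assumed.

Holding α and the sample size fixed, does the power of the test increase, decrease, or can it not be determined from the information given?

A smaller true effect puts the Ha sampling distribution closer to H₀, so more of it falls in the non-rejection region.
Since power = 1 − β and β increases, power decreases.

It decreases.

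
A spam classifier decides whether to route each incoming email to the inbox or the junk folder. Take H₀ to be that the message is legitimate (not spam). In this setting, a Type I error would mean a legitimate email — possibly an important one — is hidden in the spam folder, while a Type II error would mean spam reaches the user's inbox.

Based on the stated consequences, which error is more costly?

Type I error

The Type I consequence (a legitimate email — possibly an important one — is hidden in the spam folder) is more severe than the Type II consequence (spam reaches the user's inbox).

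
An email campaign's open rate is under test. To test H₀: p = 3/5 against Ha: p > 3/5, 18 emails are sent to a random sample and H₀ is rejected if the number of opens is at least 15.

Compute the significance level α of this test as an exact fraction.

The Type I error probability is α = P(Y ≥ 15) computed under H₀, where Y ~ Binomial(18, 3/5).
Adding the binomial terms for j = 15 through 18 with p = 3/5 yields 25010144901/762939453125.

25010144901/762939453125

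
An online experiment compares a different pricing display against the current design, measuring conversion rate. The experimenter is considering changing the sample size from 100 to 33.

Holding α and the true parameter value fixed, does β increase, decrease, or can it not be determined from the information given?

It increases.

With less data the test statistic is noisier; under Ha, more outcomes land inside the acceptance region.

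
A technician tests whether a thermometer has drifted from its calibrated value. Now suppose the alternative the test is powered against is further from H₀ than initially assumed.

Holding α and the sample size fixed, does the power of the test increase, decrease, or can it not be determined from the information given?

The further the true parameter sits from the null value, the more of the Ha sampling distribution falls in the rejection region.
Since power = 1 − β and β decreases, power increases.

It increases.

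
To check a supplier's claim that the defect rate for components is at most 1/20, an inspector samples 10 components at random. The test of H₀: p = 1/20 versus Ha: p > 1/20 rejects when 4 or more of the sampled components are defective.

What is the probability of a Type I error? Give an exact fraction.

α = P(reject H₀ | H₀ true) = P(S ≥ 4 | p = 1/20), S ~ Binomial(10, 1/20).
Via the complement, α = 1 − Σ_{j=0}^{3} C(10,j)(1/20)^j(19/20)^{10-j} = 2632954721/2560000000000.

2632954721/2560000000000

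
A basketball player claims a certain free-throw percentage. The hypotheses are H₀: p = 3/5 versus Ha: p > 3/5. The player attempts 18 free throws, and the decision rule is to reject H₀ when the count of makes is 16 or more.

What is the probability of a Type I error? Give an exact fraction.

Under H₀, Y ~ Binomial(18, 3/5), and α = P(Y ≥ 16).
Summing C(18,j)(3/5)^j(2/5)^{18−j} for j = 16,…,18 gives 31381059609/3814697265625.

31381059609/3814697265625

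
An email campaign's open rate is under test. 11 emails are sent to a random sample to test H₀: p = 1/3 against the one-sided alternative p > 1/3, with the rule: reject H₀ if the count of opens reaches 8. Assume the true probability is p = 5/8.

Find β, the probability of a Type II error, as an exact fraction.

A Type II error is failing to reject when Ha holds: with p = 5/8, β = P(Y ≤ 7).
Summing C(11,j)·(5/8)^j·(3/8)^{11-j} for j = 0..7 gives 688976199/1073741824.

688976199/1073741824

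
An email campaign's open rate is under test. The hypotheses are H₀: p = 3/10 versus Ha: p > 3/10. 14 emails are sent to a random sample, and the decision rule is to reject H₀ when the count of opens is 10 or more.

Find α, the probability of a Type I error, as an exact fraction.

33313260987/20000000000000

The Type I error probability is α = P(K ≥ 10) computed under H₀, where K ~ Binomial(14, 3/10).
Summing C(14,j)(3/10)^j(7/10)^{14−j} for j = 10,…,14 gives 33313260987/20000000000000.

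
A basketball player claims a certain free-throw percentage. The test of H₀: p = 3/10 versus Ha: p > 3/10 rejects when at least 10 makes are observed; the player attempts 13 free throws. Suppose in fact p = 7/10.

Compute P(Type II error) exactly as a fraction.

579394354239/1000000000000

A Type II error is failing to reject when Ha holds: with p = 7/10, β = P(S ≤ 9).
Adding the binomial probabilities P(S=0)+…+P(S=9) at p = 7/10 gives 579394354239/1000000000000.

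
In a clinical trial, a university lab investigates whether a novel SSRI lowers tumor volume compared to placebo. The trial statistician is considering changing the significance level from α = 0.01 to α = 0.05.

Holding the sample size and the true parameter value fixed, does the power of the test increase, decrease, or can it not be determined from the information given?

It increases.

A larger α widens the rejection region, so when the alternative is true more outcomes lead to rejection — failing to reject becomes less likely.
Since power = 1 − β and β decreases, power increases.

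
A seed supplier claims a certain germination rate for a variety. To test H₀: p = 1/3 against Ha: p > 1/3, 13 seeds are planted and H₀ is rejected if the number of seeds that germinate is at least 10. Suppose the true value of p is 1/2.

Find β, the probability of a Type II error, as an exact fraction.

Under the alternative p = 1/2, S ~ Binomial(13, 1/2); β is the probability the test does not reject, P(S < 10).
Summing C(13,j)·(1/2)^j·(1/2)^{13-j} for j = 0..9 gives 3907/4096.

3907/4096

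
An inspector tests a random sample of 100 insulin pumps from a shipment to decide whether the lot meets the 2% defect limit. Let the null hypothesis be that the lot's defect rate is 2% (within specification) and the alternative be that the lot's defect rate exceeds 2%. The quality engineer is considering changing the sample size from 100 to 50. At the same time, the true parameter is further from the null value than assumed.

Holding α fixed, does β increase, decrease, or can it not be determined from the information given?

The first change alone would make β increase; the second alone would make β decrease. Which effect dominates depends on the magnitudes, which are not given.

Cannot be determined from the information given.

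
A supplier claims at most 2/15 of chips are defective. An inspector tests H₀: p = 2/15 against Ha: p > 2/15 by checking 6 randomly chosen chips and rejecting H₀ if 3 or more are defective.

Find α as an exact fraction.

78928/2278125

α = P(reject H₀ | H₀ true) = P(Y ≥ 3 | p = 2/15), Y ~ Binomial(6, 2/15).
α = 1 − P(Y ≤ 2) = 1 − 2199197/2278125 = 78928/2278125.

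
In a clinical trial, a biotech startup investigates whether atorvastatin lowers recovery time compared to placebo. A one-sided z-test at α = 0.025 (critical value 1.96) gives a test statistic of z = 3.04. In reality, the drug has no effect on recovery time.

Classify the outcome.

The conventional null hypothesis is that the drug has no effect on recovery time.
Since z = 3.04 > z* = 1.96, H₀ is rejected.
H₀ is true (actually the drug has no effect on recovery time).
Rejecting a true H₀ is a Type I error.

Type I error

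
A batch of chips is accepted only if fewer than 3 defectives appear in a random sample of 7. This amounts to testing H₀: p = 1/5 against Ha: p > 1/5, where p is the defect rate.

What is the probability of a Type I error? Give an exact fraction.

2313/15625

The significance level is the probability, assuming p = 1/5, of seeing 3 or more defectives in 7 draws.
Computing the lower-tail complement: 1 − 13312/15625 = 2313/15625.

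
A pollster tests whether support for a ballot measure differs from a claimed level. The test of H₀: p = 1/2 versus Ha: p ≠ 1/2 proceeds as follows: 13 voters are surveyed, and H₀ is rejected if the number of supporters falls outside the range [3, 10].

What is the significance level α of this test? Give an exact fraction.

23/1024

Under H₀, K ~ Binomial(13, 1/2); α is the probability of landing in either tail, P(K ≤ 2) + P(K ≥ 11).
Each tail has probability (1 + 13 + 78)/8192; doubling gives α = 184/8192 = 23/1024.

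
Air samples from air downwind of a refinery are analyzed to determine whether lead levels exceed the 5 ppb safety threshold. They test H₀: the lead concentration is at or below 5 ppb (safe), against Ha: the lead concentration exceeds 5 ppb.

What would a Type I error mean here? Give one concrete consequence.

A Type I error is rejecting H₀ when H₀ is true.
Here that means declaring the site contaminated and ordering remediation when actually the lead concentration is at or below 5 ppb (safe).

A Type I error would mean concluding that the lead concentration exceeds 5 ppb when in fact the lead concentration is at or below 5 ppb (safe). Consequence: a clean site is subjected to costly and unnecessary remediation.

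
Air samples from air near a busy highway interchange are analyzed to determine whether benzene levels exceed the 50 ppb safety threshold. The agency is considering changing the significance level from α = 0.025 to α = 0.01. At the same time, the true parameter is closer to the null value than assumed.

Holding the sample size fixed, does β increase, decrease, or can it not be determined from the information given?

It increases.

A smaller α moves the rejection region further into the tail. With the alternative true, more outcomes now fall outside the rejection region, so failing to reject becomes more likely. When the true parameter is near the null value, the test has a harder time distinguishing Ha from H₀. Both changes push β in the same direction.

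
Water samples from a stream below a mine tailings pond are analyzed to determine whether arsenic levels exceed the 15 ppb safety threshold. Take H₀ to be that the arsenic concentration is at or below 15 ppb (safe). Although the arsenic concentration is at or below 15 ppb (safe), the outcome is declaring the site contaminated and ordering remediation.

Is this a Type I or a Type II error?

'Declaring the site contaminated and ordering remediation' corresponds to rejecting H₀.
H₀ was rejected but H₀ is true — a Type I error (false positive).

Type I error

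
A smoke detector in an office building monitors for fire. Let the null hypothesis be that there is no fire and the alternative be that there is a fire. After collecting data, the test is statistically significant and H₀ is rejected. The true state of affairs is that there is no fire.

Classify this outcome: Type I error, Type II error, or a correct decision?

Type I error

H₀ was rejected, but H₀ is actually true.
Rejecting a true null hypothesis is a Type I error (false positive).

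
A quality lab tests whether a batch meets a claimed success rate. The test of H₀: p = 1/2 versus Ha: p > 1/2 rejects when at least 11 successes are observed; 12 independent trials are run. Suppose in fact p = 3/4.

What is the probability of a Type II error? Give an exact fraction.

14120011/16777216

A Type II error is failing to reject when Ha holds: with p = 3/4, β = P(X ≤ 10).
Adding the binomial probabilities P(X=0)+…+P(X=10) at p = 3/4 gives 14120011/16777216.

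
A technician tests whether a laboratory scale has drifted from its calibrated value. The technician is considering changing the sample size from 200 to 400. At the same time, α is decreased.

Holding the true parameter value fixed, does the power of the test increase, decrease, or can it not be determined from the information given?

The first change alone would make β decrease; the second alone would make β increase. Which effect dominates depends on the magnitudes, which are not given.
Since power = 1 − β, the effect on power is likewise indeterminate.

Cannot be determined from the information given.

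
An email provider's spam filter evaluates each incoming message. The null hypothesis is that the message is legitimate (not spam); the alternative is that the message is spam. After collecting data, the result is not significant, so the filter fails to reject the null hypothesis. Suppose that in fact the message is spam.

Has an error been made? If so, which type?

Type II error

H₀ was not rejected, but H₀ is actually false.
Failing to reject a false null hypothesis is a Type II error (false negative).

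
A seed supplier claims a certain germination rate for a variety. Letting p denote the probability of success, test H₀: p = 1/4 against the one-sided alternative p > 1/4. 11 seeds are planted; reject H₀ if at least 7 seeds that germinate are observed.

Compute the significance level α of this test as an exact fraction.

15857/2097152

Under H₀, X ~ Binomial(11, 1/4), and α = P(X ≥ 7).
Summing C(11,j)(1/4)^j(3/4)^{11−j} for j = 7,…,11 gives 15857/2097152.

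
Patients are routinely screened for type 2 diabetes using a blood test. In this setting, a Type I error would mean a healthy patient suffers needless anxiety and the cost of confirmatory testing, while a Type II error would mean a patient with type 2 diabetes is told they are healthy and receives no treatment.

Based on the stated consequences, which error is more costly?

Type II error

The Type II consequence (a patient with type 2 diabetes is told they are healthy and receives no treatment) is more severe than the Type I consequence (a healthy patient suffers needless anxiety and the cost of confirmatory testing).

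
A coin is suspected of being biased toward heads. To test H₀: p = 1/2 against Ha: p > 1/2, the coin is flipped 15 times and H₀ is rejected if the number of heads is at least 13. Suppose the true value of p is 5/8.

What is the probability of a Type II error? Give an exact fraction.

Under the alternative p = 5/8, S ~ Binomial(15, 5/8); β is the probability the test does not reject, P(S < 13).
Adding the binomial probabilities P(S=0)+…+P(S=12) at p = 5/8 gives 33725631854457/35184372088832.

33725631854457/35184372088832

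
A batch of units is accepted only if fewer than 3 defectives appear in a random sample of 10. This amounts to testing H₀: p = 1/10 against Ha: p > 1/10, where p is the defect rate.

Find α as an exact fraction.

The significance level is the probability, assuming p = 1/10, of seeing 3 or more defectives in 10 draws.
α = 1 − P(X ≤ 2) = 1 − 1162261467/1250000000 = 87738533/1250000000.

87738533/1250000000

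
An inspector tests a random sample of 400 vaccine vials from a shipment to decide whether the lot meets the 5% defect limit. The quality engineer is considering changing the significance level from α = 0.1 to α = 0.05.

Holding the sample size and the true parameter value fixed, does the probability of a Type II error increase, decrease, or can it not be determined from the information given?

A smaller α moves the rejection region further into the tail. With the alternative true, more outcomes now fall outside the rejection region, so failing to reject becomes more likely.

It increases.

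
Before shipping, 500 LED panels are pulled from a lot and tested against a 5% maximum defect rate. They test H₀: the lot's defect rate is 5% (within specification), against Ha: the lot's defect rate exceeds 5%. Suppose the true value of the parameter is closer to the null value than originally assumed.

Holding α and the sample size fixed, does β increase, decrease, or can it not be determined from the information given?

It increases.

When the true parameter is near the null value, the test has a harder time distinguishing Ha from H₀.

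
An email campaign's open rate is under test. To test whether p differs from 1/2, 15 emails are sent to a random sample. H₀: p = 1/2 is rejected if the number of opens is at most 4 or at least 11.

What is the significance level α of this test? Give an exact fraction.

1941/16384

The significance level is the null-hypothesis probability of the rejection region {≤4} ∪ {≥11}.
The two tails are symmetric, so α = 2·(1 + 15 + 105 + 455 + 1365)/2^15 = 3882/32768 = 1941/16384.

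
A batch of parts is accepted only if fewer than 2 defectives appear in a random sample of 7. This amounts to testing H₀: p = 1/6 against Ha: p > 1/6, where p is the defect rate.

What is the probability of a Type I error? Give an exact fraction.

α = P(reject H₀ | H₀ true) = P(K ≥ 2 | p = 1/6), K ~ Binomial(7, 1/6).
Computing the lower-tail complement: 1 − 15625/23328 = 7703/23328.

7703/23328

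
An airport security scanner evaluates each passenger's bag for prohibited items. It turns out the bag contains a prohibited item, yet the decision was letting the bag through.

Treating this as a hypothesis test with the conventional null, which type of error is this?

Type II error

The null hypothesis here is that the bag contains no prohibited items.
'Letting the bag through' corresponds to failing to reject H₀.
H₀ was not rejected but H₀ is false — a Type II error (false negative).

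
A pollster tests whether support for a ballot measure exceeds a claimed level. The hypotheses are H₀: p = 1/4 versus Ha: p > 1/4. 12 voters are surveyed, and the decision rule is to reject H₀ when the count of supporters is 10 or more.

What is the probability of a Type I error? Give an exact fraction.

α = P(reject H₀ | H₀ true) = P(Y ≥ 10 | p = 1/4), with Y ~ Binomial(12, 1/4).
Summing C(12,j)(1/4)^j(3/4)^{12−j} for j = 10,…,12 gives 631/16777216.

631/16777216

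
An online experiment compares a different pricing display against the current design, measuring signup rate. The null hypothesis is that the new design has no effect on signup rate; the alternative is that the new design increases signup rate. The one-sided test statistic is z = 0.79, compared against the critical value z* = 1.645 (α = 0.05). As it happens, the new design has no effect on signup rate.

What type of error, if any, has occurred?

Since z = 0.79 ≤ z* = 1.645, H₀ is not rejected.
H₀ is true (actually the new design has no effect on signup rate).
The decision matches the true state — no error.

Neither — the decision is correct.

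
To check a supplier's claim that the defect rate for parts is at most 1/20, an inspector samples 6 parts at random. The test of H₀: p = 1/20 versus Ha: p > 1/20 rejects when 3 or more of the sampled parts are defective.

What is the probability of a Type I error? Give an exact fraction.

α = P(reject H₀ | H₀ true) = P(S ≥ 3 | p = 1/20), S ~ Binomial(6, 1/20).
Via the complement, α = 1 − Σ_{j=0}^{2} C(6,j)(1/20)^j(19/20)^{6-j} = 14271/6400000.

14271/6400000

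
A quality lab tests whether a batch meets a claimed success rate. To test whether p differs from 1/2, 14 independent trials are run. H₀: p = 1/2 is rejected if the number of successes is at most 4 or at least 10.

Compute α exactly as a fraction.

1471/8192

The significance level is the null-hypothesis probability of the rejection region {≤4} ∪ {≥10}.
Each tail has probability (1 + 14 + 91 + 364 + 1001)/16384; doubling gives α = 2942/16384 = 1471/8192.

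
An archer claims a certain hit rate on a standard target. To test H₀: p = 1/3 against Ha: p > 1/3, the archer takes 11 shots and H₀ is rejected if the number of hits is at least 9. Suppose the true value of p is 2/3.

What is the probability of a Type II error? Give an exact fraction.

Under the alternative p = 2/3, K ~ Binomial(11, 2/3); β is the probability the test does not reject, P(K < 9).
Equivalently, β = 1 − P(K ≥ 9) = 1675/2187.

1675/2187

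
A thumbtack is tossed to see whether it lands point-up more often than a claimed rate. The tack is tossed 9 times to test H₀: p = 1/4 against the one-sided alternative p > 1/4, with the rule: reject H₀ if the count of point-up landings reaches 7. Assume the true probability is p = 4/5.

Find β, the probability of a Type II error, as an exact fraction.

511333/1953125

Under the alternative p = 4/5, S ~ Binomial(9, 4/5); β is the probability the test does not reject, P(S < 7).
Equivalently, β = 1 − P(S ≥ 7) = 511333/1953125.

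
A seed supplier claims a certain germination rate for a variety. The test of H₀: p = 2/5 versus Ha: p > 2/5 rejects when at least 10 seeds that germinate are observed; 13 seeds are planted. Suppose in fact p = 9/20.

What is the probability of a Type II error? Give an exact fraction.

Under the alternative p = 9/20, S ~ Binomial(13, 9/20); β is the probability the test does not reject, P(S < 10).
Equivalently, β = 1 − P(S ≥ 10) = 501584974994213/512000000000000.

501584974994213/512000000000000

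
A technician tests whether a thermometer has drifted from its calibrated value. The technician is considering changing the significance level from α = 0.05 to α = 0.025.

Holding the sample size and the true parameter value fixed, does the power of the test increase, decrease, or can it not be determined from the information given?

Tightening α shrinks the rejection region. When Ha holds, fewer sample outcomes clear the stricter threshold, so more fall in the acceptance region.
Since power = 1 − β and β increases, power decreases.

It decreases.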